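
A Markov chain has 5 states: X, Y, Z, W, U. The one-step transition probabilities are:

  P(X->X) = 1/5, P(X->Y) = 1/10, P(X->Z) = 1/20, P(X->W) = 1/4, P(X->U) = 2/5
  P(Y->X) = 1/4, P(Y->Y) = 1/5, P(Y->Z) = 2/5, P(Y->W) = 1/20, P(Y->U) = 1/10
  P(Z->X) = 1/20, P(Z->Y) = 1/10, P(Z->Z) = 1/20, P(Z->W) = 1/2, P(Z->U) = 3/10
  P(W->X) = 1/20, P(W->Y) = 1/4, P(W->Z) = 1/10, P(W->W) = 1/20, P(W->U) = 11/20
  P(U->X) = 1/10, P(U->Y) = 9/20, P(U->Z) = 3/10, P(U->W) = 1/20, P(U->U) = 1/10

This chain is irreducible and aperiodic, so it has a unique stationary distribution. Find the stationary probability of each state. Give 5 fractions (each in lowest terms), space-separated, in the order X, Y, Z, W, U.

Answer: 33189/255109 60937/255109 52575/255109 43052/255109 65356/255109

Derivation:
The stationary distribution satisfies pi = pi * P, i.e.:
  pi_X = 1/5*pi_X + 1/4*pi_Y + 1/20*pi_Z + 1/20*pi_W + 1/10*pi_U
  pi_Y = 1/10*pi_X + 1/5*pi_Y + 1/10*pi_Z + 1/4*pi_W + 9/20*pi_U
  pi_Z = 1/20*pi_X + 2/5*pi_Y + 1/20*pi_Z + 1/10*pi_W + 3/10*pi_U
  pi_W = 1/4*pi_X + 1/20*pi_Y + 1/2*pi_Z + 1/20*pi_W + 1/20*pi_U
  pi_U = 2/5*pi_X + 1/10*pi_Y + 3/10*pi_Z + 11/20*pi_W + 1/10*pi_U
with normalization: pi_X + pi_Y + pi_Z + pi_W + pi_U = 1.

Using the first 4 balance equations plus normalization, the linear system A*pi = b is:
  [-4/5, 1/4, 1/20, 1/20, 1/10] . pi = 0
  [1/10, -4/5, 1/10, 1/4, 9/20] . pi = 0
  [1/20, 2/5, -19/20, 1/10, 3/10] . pi = 0
  [1/4, 1/20, 1/2, -19/20, 1/20] . pi = 0
  [1, 1, 1, 1, 1] . pi = 1

Solving yields:
  pi_X = 33189/255109
  pi_Y = 60937/255109
  pi_Z = 52575/255109
  pi_W = 43052/255109
  pi_U = 65356/255109

Verification (pi * P):
  33189/255109*1/5 + 60937/255109*1/4 + 52575/255109*1/20 + 43052/255109*1/20 + 65356/255109*1/10 = 33189/255109 = pi_X  (ok)
  33189/255109*1/10 + 60937/255109*1/5 + 52575/255109*1/10 + 43052/255109*1/4 + 65356/255109*9/20 = 60937/255109 = pi_Y  (ok)
  33189/255109*1/20 + 60937/255109*2/5 + 52575/255109*1/20 + 43052/255109*1/10 + 65356/255109*3/10 = 52575/255109 = pi_Z  (ok)
  33189/255109*1/4 + 60937/255109*1/20 + 52575/255109*1/2 + 43052/255109*1/20 + 65356/255109*1/20 = 43052/255109 = pi_W  (ok)
  33189/255109*2/5 + 60937/255109*1/10 + 52575/255109*3/10 + 43052/255109*11/20 + 65356/255109*1/10 = 65356/255109 = pi_U  (ok)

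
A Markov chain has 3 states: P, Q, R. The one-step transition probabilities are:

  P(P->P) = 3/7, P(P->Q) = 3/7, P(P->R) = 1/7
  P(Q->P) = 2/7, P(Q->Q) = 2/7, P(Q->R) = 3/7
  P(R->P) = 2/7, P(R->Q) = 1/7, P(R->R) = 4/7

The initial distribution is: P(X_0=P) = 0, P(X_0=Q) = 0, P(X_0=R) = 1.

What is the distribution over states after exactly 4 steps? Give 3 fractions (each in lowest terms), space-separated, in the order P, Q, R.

Propagating the distribution step by step (d_{t+1} = d_t * P):
d_0 = (P=0, Q=0, R=1)
  d_1[P] = 0*3/7 + 0*2/7 + 1*2/7 = 2/7
  d_1[Q] = 0*3/7 + 0*2/7 + 1*1/7 = 1/7
  d_1[R] = 0*1/7 + 0*3/7 + 1*4/7 = 4/7
d_1 = (P=2/7, Q=1/7, R=4/7)
  d_2[P] = 2/7*3/7 + 1/7*2/7 + 4/7*2/7 = 16/49
  d_2[Q] = 2/7*3/7 + 1/7*2/7 + 4/7*1/7 = 12/49
  d_2[R] = 2/7*1/7 + 1/7*3/7 + 4/7*4/7 = 3/7
d_2 = (P=16/49, Q=12/49, R=3/7)
  d_3[P] = 16/49*3/7 + 12/49*2/7 + 3/7*2/7 = 114/343
  d_3[Q] = 16/49*3/7 + 12/49*2/7 + 3/7*1/7 = 93/343
  d_3[R] = 16/49*1/7 + 12/49*3/7 + 3/7*4/7 = 136/343
d_3 = (P=114/343, Q=93/343, R=136/343)
  d_4[P] = 114/343*3/7 + 93/343*2/7 + 136/343*2/7 = 800/2401
  d_4[Q] = 114/343*3/7 + 93/343*2/7 + 136/343*1/7 = 664/2401
  d_4[R] = 114/343*1/7 + 93/343*3/7 + 136/343*4/7 = 937/2401
d_4 = (P=800/2401, Q=664/2401, R=937/2401)

Answer: 800/2401 664/2401 937/2401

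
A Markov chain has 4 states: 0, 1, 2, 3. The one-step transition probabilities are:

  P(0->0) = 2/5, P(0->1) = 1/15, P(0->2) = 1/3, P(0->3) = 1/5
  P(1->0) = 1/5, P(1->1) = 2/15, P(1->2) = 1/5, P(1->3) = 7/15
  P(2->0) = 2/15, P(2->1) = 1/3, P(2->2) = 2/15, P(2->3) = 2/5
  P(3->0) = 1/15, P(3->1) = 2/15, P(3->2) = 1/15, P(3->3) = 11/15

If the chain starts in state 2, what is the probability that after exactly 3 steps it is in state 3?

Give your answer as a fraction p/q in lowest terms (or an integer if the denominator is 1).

Answer: 1868/3375

Derivation:
Computing P^3 by repeated multiplication:
P^1 =
  0: [2/5, 1/15, 1/3, 1/5]
  1: [1/5, 2/15, 1/5, 7/15]
  2: [2/15, 1/3, 2/15, 2/5]
  3: [1/15, 2/15, 1/15, 11/15]
P^2 =
  0: [52/225, 13/75, 46/225, 88/225]
  1: [37/225, 4/25, 34/225, 118/225]
  2: [37/225, 34/225, 7/45, 119/225]
  3: [1/9, 32/225, 8/75, 16/25]
P^3 =
  0: [203/1125, 536/3375, 557/3375, 1673/3375]
  1: [172/1125, 103/675, 479/3375, 373/675]
  2: [19/125, 518/3375, 476/3375, 1868/3375]
  3: [146/1125, 497/3375, 413/3375, 2027/3375]

(P^3)[2 -> 3] = 1868/3375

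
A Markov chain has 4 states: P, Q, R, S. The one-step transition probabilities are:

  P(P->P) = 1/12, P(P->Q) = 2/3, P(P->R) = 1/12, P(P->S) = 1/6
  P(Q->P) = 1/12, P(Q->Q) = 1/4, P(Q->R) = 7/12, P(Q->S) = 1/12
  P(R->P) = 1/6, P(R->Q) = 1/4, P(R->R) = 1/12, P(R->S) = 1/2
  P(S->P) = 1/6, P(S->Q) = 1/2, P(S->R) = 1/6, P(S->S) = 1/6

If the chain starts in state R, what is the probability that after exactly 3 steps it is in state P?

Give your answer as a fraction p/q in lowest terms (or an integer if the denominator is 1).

Answer: 205/1728

Derivation:
Computing P^3 by repeated multiplication:
P^1 =
  P: [1/12, 2/3, 1/12, 1/6]
  Q: [1/12, 1/4, 7/12, 1/12]
  R: [1/6, 1/4, 1/12, 1/2]
  S: [1/6, 1/2, 1/6, 1/6]
P^2 =
  P: [5/48, 47/144, 31/72, 5/36]
  Q: [5/36, 11/36, 31/144, 49/144]
  R: [19/144, 4/9, 1/4, 25/144]
  S: [1/9, 13/36, 25/72, 13/72]
P^3 =
  P: [113/864, 21/64, 223/864, 163/576]
  Q: [7/54, 679/1728, 457/1728, 23/108]
  R: [205/1728, 301/864, 553/1728, 23/108]
  S: [55/432, 295/864, 241/864, 109/432]

(P^3)[R -> P] = 205/1728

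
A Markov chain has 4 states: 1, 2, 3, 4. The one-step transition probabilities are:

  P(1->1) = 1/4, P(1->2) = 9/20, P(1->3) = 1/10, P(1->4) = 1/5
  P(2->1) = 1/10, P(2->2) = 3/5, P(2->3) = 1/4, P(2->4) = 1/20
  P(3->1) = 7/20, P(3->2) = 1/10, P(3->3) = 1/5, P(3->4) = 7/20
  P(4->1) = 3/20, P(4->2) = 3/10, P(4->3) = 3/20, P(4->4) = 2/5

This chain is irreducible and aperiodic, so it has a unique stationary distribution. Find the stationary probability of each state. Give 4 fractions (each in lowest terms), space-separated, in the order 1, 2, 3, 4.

The stationary distribution satisfies pi = pi * P, i.e.:
  pi_1 = 1/4*pi_1 + 1/10*pi_2 + 7/20*pi_3 + 3/20*pi_4
  pi_2 = 9/20*pi_1 + 3/5*pi_2 + 1/10*pi_3 + 3/10*pi_4
  pi_3 = 1/10*pi_1 + 1/4*pi_2 + 1/5*pi_3 + 3/20*pi_4
  pi_4 = 1/5*pi_1 + 1/20*pi_2 + 7/20*pi_3 + 2/5*pi_4
with normalization: pi_1 + pi_2 + pi_3 + pi_4 = 1.

Using the first 3 balance equations plus normalization, the linear system A*pi = b is:
  [-3/4, 1/10, 7/20, 3/20] . pi = 0
  [9/20, -2/5, 1/10, 3/10] . pi = 0
  [1/10, 1/4, -4/5, 3/20] . pi = 0
  [1, 1, 1, 1] . pi = 1

Solving yields:
  pi_1 = 312/1675
  pi_2 = 693/1675
  pi_3 = 321/1675
  pi_4 = 349/1675

Verification (pi * P):
  312/1675*1/4 + 693/1675*1/10 + 321/1675*7/20 + 349/1675*3/20 = 312/1675 = pi_1  (ok)
  312/1675*9/20 + 693/1675*3/5 + 321/1675*1/10 + 349/1675*3/10 = 693/1675 = pi_2  (ok)
  312/1675*1/10 + 693/1675*1/4 + 321/1675*1/5 + 349/1675*3/20 = 321/1675 = pi_3  (ok)
  312/1675*1/5 + 693/1675*1/20 + 321/1675*7/20 + 349/1675*2/5 = 349/1675 = pi_4  (ok)

Answer: 312/1675 693/1675 321/1675 349/1675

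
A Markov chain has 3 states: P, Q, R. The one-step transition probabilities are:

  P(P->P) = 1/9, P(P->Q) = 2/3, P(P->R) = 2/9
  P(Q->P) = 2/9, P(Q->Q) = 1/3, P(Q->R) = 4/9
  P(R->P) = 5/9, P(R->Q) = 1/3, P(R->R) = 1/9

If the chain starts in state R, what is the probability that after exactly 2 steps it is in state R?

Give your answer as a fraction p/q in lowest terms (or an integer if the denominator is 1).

Computing P^2 by repeated multiplication:
P^1 =
  P: [1/9, 2/3, 2/9]
  Q: [2/9, 1/3, 4/9]
  R: [5/9, 1/3, 1/9]
P^2 =
  P: [23/81, 10/27, 28/81]
  Q: [28/81, 11/27, 20/81]
  R: [16/81, 14/27, 23/81]

(P^2)[R -> R] = 23/81

Answer: 23/81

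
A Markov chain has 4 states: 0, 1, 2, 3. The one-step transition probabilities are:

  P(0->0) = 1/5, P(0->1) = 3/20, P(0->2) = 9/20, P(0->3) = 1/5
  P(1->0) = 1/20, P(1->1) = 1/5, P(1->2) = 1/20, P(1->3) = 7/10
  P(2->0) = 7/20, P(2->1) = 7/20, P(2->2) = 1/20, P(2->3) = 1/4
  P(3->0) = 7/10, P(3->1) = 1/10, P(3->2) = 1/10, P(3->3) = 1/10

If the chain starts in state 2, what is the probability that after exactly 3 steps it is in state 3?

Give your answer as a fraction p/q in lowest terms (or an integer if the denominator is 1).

Answer: 2059/8000

Derivation:
Computing P^3 by repeated multiplication:
P^1 =
  0: [1/5, 3/20, 9/20, 1/5]
  1: [1/20, 1/5, 1/20, 7/10]
  2: [7/20, 7/20, 1/20, 1/4]
  3: [7/10, 1/10, 1/10, 1/10]
P^2 =
  0: [69/200, 19/80, 7/50, 111/400]
  1: [211/400, 27/200, 21/200, 93/400]
  2: [7/25, 33/200, 81/400, 141/400]
  3: [1/4, 17/100, 67/200, 49/200]
P^3 =
  0: [2593/8000, 22/125, 323/1600, 149/500]
  1: [1247/4000, 1329/8000, 2181/8000, 499/2000]
  2: [611/1600, 1449/8000, 1437/8000, 2059/8000]
  3: [1389/4000, 853/4000, 649/4000, 1109/4000]

(P^3)[2 -> 3] = 2059/8000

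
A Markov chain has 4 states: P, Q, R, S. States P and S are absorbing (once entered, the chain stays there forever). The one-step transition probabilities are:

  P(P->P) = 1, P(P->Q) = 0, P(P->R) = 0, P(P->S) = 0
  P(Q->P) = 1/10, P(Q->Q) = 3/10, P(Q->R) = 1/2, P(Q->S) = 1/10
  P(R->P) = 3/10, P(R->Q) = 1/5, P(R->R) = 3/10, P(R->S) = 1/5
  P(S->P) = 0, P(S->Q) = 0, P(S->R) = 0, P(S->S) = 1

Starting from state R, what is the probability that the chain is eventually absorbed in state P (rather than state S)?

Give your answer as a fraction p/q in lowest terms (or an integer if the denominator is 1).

Let a_i = P(absorbed in P | start in state i).
Boundary conditions: a_P = 1, a_S = 0.
For each transient state i, a_i = sum_j P(i->j) * a_j:
  a_Q = 1/10*a_P + 3/10*a_Q + 1/2*a_R + 1/10*a_S
  a_R = 3/10*a_P + 1/5*a_Q + 3/10*a_R + 1/5*a_S

Substituting a_P = 1 and a_S = 0, rearrange to (I - Q) a = r where r[i] = P(i -> P):
  [7/10, -1/2] . (a_Q, a_R) = 1/10
  [-1/5, 7/10] . (a_Q, a_R) = 3/10

Solving yields:
  a_Q = 22/39
  a_R = 23/39

Starting state is R, so the absorption probability is a_R = 23/39.

Answer: 23/39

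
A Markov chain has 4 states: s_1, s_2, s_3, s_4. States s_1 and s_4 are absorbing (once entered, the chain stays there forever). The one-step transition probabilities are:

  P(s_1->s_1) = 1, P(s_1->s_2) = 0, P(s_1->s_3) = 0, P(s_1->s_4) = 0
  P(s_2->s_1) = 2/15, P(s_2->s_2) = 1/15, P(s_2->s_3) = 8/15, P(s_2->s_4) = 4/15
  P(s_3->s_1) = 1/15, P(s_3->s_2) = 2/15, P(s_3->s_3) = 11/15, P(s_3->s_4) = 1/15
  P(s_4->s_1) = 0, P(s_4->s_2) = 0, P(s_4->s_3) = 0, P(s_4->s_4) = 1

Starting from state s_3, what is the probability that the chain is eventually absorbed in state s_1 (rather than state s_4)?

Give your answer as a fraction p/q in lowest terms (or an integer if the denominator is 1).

Let a_i = P(absorbed in s_1 | start in state i).
Boundary conditions: a_s_1 = 1, a_s_4 = 0.
For each transient state i, a_i = sum_j P(i->j) * a_j:
  a_s_2 = 2/15*a_s_1 + 1/15*a_s_2 + 8/15*a_s_3 + 4/15*a_s_4
  a_s_3 = 1/15*a_s_1 + 2/15*a_s_2 + 11/15*a_s_3 + 1/15*a_s_4

Substituting a_s_1 = 1 and a_s_4 = 0, rearrange to (I - Q) a = r where r[i] = P(i -> s_1):
  [14/15, -8/15] . (a_s_2, a_s_3) = 2/15
  [-2/15, 4/15] . (a_s_2, a_s_3) = 1/15

Solving yields:
  a_s_2 = 2/5
  a_s_3 = 9/20

Starting state is s_3, so the absorption probability is a_s_3 = 9/20.

Answer: 9/20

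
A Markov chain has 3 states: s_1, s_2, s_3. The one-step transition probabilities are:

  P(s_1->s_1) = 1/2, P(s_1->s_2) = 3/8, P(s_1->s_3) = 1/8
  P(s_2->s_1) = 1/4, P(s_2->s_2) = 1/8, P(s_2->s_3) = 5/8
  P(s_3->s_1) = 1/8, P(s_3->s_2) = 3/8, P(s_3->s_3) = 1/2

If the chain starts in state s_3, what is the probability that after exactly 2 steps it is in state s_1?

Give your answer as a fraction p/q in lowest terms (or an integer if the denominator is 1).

Computing P^2 by repeated multiplication:
P^1 =
  s_1: [1/2, 3/8, 1/8]
  s_2: [1/4, 1/8, 5/8]
  s_3: [1/8, 3/8, 1/2]
P^2 =
  s_1: [23/64, 9/32, 23/64]
  s_2: [15/64, 11/32, 27/64]
  s_3: [7/32, 9/32, 1/2]

(P^2)[s_3 -> s_1] = 7/32

Answer: 7/32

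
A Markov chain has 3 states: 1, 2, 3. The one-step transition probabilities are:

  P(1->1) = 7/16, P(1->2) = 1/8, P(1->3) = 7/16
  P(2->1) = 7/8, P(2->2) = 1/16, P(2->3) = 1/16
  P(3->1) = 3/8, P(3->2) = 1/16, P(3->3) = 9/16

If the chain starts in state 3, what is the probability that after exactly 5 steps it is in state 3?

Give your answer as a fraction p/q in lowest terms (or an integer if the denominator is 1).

Answer: 120957/262144

Derivation:
Computing P^5 by repeated multiplication:
P^1 =
  1: [7/16, 1/8, 7/16]
  2: [7/8, 1/16, 1/16]
  3: [3/8, 1/16, 9/16]
P^2 =
  1: [119/256, 23/256, 57/128]
  2: [59/128, 15/128, 27/64]
  3: [55/128, 11/128, 31/64]
P^3 =
  1: [1839/4096, 375/4096, 941/2048]
  2: [947/2048, 187/2048, 457/1024]
  3: [911/2048, 183/2048, 477/1024]
P^4 =
  1: [29415/65536, 5935/65536, 15093/32768]
  2: [14731/32768, 2995/32768, 7521/16384]
  3: [14663/32768, 2959/32768, 7573/16384]
P^5 =
  1: [470111/1048576, 94951/1048576, 241757/524288]
  2: [235299/524288, 47499/524288, 120745/262144]
  3: [234943/524288, 47431/524288, 120957/262144]

(P^5)[3 -> 3] = 120957/262144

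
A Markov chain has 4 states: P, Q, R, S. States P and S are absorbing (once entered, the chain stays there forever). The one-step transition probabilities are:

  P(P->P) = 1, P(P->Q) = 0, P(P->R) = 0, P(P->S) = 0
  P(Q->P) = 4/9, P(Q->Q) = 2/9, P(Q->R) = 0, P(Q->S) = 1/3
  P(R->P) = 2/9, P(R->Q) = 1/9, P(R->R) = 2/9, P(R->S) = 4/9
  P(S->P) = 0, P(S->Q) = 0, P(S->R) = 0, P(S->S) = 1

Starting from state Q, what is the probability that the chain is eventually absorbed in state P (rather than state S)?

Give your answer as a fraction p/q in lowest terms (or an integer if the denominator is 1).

Answer: 4/7

Derivation:
Let a_i = P(absorbed in P | start in state i).
Boundary conditions: a_P = 1, a_S = 0.
For each transient state i, a_i = sum_j P(i->j) * a_j:
  a_Q = 4/9*a_P + 2/9*a_Q + 0*a_R + 1/3*a_S
  a_R = 2/9*a_P + 1/9*a_Q + 2/9*a_R + 4/9*a_S

Substituting a_P = 1 and a_S = 0, rearrange to (I - Q) a = r where r[i] = P(i -> P):
  [7/9, 0] . (a_Q, a_R) = 4/9
  [-1/9, 7/9] . (a_Q, a_R) = 2/9

Solving yields:
  a_Q = 4/7
  a_R = 18/49

Starting state is Q, so the absorption probability is a_Q = 4/7.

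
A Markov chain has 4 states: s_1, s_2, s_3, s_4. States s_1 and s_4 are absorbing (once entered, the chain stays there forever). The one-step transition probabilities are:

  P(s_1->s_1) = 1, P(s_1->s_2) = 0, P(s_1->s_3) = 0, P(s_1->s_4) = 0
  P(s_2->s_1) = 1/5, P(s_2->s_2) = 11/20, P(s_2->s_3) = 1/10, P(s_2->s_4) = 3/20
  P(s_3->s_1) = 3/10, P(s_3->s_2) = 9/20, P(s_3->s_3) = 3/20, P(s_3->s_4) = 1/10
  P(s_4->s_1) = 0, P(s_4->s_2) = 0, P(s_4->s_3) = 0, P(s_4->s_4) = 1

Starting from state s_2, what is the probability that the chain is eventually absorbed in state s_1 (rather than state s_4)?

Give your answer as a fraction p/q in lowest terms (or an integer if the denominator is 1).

Let a_i = P(absorbed in s_1 | start in state i).
Boundary conditions: a_s_1 = 1, a_s_4 = 0.
For each transient state i, a_i = sum_j P(i->j) * a_j:
  a_s_2 = 1/5*a_s_1 + 11/20*a_s_2 + 1/10*a_s_3 + 3/20*a_s_4
  a_s_3 = 3/10*a_s_1 + 9/20*a_s_2 + 3/20*a_s_3 + 1/10*a_s_4

Substituting a_s_1 = 1 and a_s_4 = 0, rearrange to (I - Q) a = r where r[i] = P(i -> s_1):
  [9/20, -1/10] . (a_s_2, a_s_3) = 1/5
  [-9/20, 17/20] . (a_s_2, a_s_3) = 3/10

Solving yields:
  a_s_2 = 16/27
  a_s_3 = 2/3

Starting state is s_2, so the absorption probability is a_s_2 = 16/27.

Answer: 16/27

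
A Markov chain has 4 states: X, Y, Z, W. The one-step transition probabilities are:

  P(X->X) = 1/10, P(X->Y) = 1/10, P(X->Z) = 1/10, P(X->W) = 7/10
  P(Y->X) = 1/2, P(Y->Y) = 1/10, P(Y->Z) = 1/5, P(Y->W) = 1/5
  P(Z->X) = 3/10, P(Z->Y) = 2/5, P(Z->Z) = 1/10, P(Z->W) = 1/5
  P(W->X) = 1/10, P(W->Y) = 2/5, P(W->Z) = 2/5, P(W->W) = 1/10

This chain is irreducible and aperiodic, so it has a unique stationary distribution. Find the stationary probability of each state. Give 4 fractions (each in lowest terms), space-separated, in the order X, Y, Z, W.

The stationary distribution satisfies pi = pi * P, i.e.:
  pi_X = 1/10*pi_X + 1/2*pi_Y + 3/10*pi_Z + 1/10*pi_W
  pi_Y = 1/10*pi_X + 1/10*pi_Y + 2/5*pi_Z + 2/5*pi_W
  pi_Z = 1/10*pi_X + 1/5*pi_Y + 1/10*pi_Z + 2/5*pi_W
  pi_W = 7/10*pi_X + 1/5*pi_Y + 1/5*pi_Z + 1/10*pi_W
with normalization: pi_X + pi_Y + pi_Z + pi_W = 1.

Using the first 3 balance equations plus normalization, the linear system A*pi = b is:
  [-9/10, 1/2, 3/10, 1/10] . pi = 0
  [1/10, -9/10, 2/5, 2/5] . pi = 0
  [1/10, 1/5, -9/10, 2/5] . pi = 0
  [1, 1, 1, 1] . pi = 1

Solving yields:
  pi_X = 465/1912
  pi_Y = 481/1912
  pi_Z = 407/1912
  pi_W = 559/1912

Verification (pi * P):
  465/1912*1/10 + 481/1912*1/2 + 407/1912*3/10 + 559/1912*1/10 = 465/1912 = pi_X  (ok)
  465/1912*1/10 + 481/1912*1/10 + 407/1912*2/5 + 559/1912*2/5 = 481/1912 = pi_Y  (ok)
  465/1912*1/10 + 481/1912*1/5 + 407/1912*1/10 + 559/1912*2/5 = 407/1912 = pi_Z  (ok)
  465/1912*7/10 + 481/1912*1/5 + 407/1912*1/5 + 559/1912*1/10 = 559/1912 = pi_W  (ok)

Answer: 465/1912 481/1912 407/1912 559/1912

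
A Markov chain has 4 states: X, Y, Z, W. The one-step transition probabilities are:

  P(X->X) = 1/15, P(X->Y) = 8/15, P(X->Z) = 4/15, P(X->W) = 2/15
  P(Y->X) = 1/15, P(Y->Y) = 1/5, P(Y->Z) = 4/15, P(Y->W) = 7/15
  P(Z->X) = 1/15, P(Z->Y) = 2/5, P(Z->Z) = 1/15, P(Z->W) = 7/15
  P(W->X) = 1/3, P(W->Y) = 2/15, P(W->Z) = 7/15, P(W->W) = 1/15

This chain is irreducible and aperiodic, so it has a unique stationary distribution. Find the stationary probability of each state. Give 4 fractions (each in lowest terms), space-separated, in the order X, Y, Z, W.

Answer: 49/335 854/3015 164/603 20/67

Derivation:
The stationary distribution satisfies pi = pi * P, i.e.:
  pi_X = 1/15*pi_X + 1/15*pi_Y + 1/15*pi_Z + 1/3*pi_W
  pi_Y = 8/15*pi_X + 1/5*pi_Y + 2/5*pi_Z + 2/15*pi_W
  pi_Z = 4/15*pi_X + 4/15*pi_Y + 1/15*pi_Z + 7/15*pi_W
  pi_W = 2/15*pi_X + 7/15*pi_Y + 7/15*pi_Z + 1/15*pi_W
with normalization: pi_X + pi_Y + pi_Z + pi_W = 1.

Using the first 3 balance equations plus normalization, the linear system A*pi = b is:
  [-14/15, 1/15, 1/15, 1/3] . pi = 0
  [8/15, -4/5, 2/5, 2/15] . pi = 0
  [4/15, 4/15, -14/15, 7/15] . pi = 0
  [1, 1, 1, 1] . pi = 1

Solving yields:
  pi_X = 49/335
  pi_Y = 854/3015
  pi_Z = 164/603
  pi_W = 20/67

Verification (pi * P):
  49/335*1/15 + 854/3015*1/15 + 164/603*1/15 + 20/67*1/3 = 49/335 = pi_X  (ok)
  49/335*8/15 + 854/3015*1/5 + 164/603*2/5 + 20/67*2/15 = 854/3015 = pi_Y  (ok)
  49/335*4/15 + 854/3015*4/15 + 164/603*1/15 + 20/67*7/15 = 164/603 = pi_Z  (ok)
  49/335*2/15 + 854/3015*7/15 + 164/603*7/15 + 20/67*1/15 = 20/67 = pi_W  (ok)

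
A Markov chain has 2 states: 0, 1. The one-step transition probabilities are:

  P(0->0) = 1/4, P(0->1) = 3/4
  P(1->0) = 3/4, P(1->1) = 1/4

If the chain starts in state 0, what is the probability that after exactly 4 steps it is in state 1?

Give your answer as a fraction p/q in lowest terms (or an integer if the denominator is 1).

Answer: 15/32

Derivation:
Computing P^4 by repeated multiplication:
P^1 =
  0: [1/4, 3/4]
  1: [3/4, 1/4]
P^2 =
  0: [5/8, 3/8]
  1: [3/8, 5/8]
P^3 =
  0: [7/16, 9/16]
  1: [9/16, 7/16]
P^4 =
  0: [17/32, 15/32]
  1: [15/32, 17/32]

(P^4)[0 -> 1] = 15/32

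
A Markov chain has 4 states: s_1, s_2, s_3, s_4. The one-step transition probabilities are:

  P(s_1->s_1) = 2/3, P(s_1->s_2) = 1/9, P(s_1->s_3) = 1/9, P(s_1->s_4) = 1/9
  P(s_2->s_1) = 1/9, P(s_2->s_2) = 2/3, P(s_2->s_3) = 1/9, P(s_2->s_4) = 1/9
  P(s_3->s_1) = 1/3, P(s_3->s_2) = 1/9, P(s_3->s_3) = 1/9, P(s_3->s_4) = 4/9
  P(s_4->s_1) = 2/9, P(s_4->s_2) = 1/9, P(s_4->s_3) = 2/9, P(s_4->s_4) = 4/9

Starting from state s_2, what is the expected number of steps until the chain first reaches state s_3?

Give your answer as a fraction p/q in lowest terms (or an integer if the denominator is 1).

Answer: 54/7

Derivation:
Let h_i = expected steps to first reach s_3 from state i.
Boundary: h_s_3 = 0.
First-step equations for the other states:
  h_s_1 = 1 + 2/3*h_s_1 + 1/9*h_s_2 + 1/9*h_s_3 + 1/9*h_s_4
  h_s_2 = 1 + 1/9*h_s_1 + 2/3*h_s_2 + 1/9*h_s_3 + 1/9*h_s_4
  h_s_4 = 1 + 2/9*h_s_1 + 1/9*h_s_2 + 2/9*h_s_3 + 4/9*h_s_4

Substituting h_s_3 = 0 and rearranging gives the linear system (I - Q) h = 1:
  [1/3, -1/9, -1/9] . (h_s_1, h_s_2, h_s_4) = 1
  [-1/9, 1/3, -1/9] . (h_s_1, h_s_2, h_s_4) = 1
  [-2/9, -1/9, 5/9] . (h_s_1, h_s_2, h_s_4) = 1

Solving yields:
  h_s_1 = 54/7
  h_s_2 = 54/7
  h_s_4 = 45/7

Starting state is s_2, so the expected hitting time is h_s_2 = 54/7.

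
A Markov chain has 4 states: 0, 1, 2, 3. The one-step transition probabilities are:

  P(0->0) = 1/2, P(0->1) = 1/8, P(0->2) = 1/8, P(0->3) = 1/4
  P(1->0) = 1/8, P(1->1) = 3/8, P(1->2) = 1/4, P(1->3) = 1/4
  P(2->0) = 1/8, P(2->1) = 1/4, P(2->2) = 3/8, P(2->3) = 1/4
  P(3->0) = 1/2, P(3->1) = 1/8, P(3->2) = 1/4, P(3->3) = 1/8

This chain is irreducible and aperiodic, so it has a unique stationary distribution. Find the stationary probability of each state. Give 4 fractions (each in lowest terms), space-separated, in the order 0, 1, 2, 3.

Answer: 1/3 13/63 5/21 2/9

Derivation:
The stationary distribution satisfies pi = pi * P, i.e.:
  pi_0 = 1/2*pi_0 + 1/8*pi_1 + 1/8*pi_2 + 1/2*pi_3
  pi_1 = 1/8*pi_0 + 3/8*pi_1 + 1/4*pi_2 + 1/8*pi_3
  pi_2 = 1/8*pi_0 + 1/4*pi_1 + 3/8*pi_2 + 1/4*pi_3
  pi_3 = 1/4*pi_0 + 1/4*pi_1 + 1/4*pi_2 + 1/8*pi_3
with normalization: pi_0 + pi_1 + pi_2 + pi_3 = 1.

Using the first 3 balance equations plus normalization, the linear system A*pi = b is:
  [-1/2, 1/8, 1/8, 1/2] . pi = 0
  [1/8, -5/8, 1/4, 1/8] . pi = 0
  [1/8, 1/4, -5/8, 1/4] . pi = 0
  [1, 1, 1, 1] . pi = 1

Solving yields:
  pi_0 = 1/3
  pi_1 = 13/63
  pi_2 = 5/21
  pi_3 = 2/9

Verification (pi * P):
  1/3*1/2 + 13/63*1/8 + 5/21*1/8 + 2/9*1/2 = 1/3 = pi_0  (ok)
  1/3*1/8 + 13/63*3/8 + 5/21*1/4 + 2/9*1/8 = 13/63 = pi_1  (ok)
  1/3*1/8 + 13/63*1/4 + 5/21*3/8 + 2/9*1/4 = 5/21 = pi_2  (ok)
  1/3*1/4 + 13/63*1/4 + 5/21*1/4 + 2/9*1/8 = 2/9 = pi_3  (ok)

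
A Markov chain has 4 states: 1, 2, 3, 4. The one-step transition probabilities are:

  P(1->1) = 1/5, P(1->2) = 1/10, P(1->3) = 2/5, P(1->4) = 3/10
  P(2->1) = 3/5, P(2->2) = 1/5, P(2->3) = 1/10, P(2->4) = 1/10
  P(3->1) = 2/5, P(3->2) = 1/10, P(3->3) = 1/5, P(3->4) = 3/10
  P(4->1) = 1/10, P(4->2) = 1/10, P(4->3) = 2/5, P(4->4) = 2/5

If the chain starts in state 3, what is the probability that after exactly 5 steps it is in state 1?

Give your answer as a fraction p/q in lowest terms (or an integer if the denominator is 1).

Computing P^5 by repeated multiplication:
P^1 =
  1: [1/5, 1/10, 2/5, 3/10]
  2: [3/5, 1/5, 1/10, 1/10]
  3: [2/5, 1/10, 1/5, 3/10]
  4: [1/10, 1/10, 2/5, 2/5]
P^2 =
  1: [29/100, 11/100, 29/100, 31/100]
  2: [29/100, 3/25, 8/25, 27/100]
  3: [1/4, 11/100, 33/100, 31/100]
  4: [7/25, 11/100, 29/100, 8/25]
P^3 =
  1: [271/1000, 111/1000, 309/1000, 309/1000]
  2: [57/200, 14/125, 3/10, 303/1000]
  3: [279/1000, 111/1000, 301/1000, 309/1000]
  4: [27/100, 111/1000, 309/1000, 31/100]
P^4 =
  1: [2753/10000, 1111/10000, 3049/10000, 3087/10000]
  2: [549/2000, 139/1250, 383/1250, 3079/10000]
  3: [2737/10000, 1111/10000, 613/2000, 3087/10000]
  4: [172/625, 1111/10000, 3049/10000, 193/625]
P^5 =
  1: [5491/20000, 11111/100000, 30569/100000, 6173/20000]
  2: [27497/100000, 1389/12500, 3817/12500, 6171/20000]
  3: [27487/100000, 11111/100000, 30537/100000, 6173/20000]
  4: [13727/50000, 11111/100000, 30569/100000, 15433/50000]

(P^5)[3 -> 1] = 27487/100000

Answer: 27487/100000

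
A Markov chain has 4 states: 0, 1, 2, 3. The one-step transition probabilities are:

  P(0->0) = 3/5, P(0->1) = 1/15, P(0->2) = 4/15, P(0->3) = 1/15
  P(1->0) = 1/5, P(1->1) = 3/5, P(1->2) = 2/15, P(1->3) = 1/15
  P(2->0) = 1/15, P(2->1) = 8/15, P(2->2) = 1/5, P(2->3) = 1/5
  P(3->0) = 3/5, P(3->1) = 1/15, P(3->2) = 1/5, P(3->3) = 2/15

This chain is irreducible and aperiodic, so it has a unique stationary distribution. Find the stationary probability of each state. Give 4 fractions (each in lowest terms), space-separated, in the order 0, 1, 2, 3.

Answer: 316/889 611/1778 51/254 89/889

Derivation:
The stationary distribution satisfies pi = pi * P, i.e.:
  pi_0 = 3/5*pi_0 + 1/5*pi_1 + 1/15*pi_2 + 3/5*pi_3
  pi_1 = 1/15*pi_0 + 3/5*pi_1 + 8/15*pi_2 + 1/15*pi_3
  pi_2 = 4/15*pi_0 + 2/15*pi_1 + 1/5*pi_2 + 1/5*pi_3
  pi_3 = 1/15*pi_0 + 1/15*pi_1 + 1/5*pi_2 + 2/15*pi_3
with normalization: pi_0 + pi_1 + pi_2 + pi_3 = 1.

Using the first 3 balance equations plus normalization, the linear system A*pi = b is:
  [-2/5, 1/5, 1/15, 3/5] . pi = 0
  [1/15, -2/5, 8/15, 1/15] . pi = 0
  [4/15, 2/15, -4/5, 1/5] . pi = 0
  [1, 1, 1, 1] . pi = 1

Solving yields:
  pi_0 = 316/889
  pi_1 = 611/1778
  pi_2 = 51/254
  pi_3 = 89/889

Verification (pi * P):
  316/889*3/5 + 611/1778*1/5 + 51/254*1/15 + 89/889*3/5 = 316/889 = pi_0  (ok)
  316/889*1/15 + 611/1778*3/5 + 51/254*8/15 + 89/889*1/15 = 611/1778 = pi_1  (ok)
  316/889*4/15 + 611/1778*2/15 + 51/254*1/5 + 89/889*1/5 = 51/254 = pi_2  (ok)
  316/889*1/15 + 611/1778*1/15 + 51/254*1/5 + 89/889*2/15 = 89/889 = pi_3  (ok)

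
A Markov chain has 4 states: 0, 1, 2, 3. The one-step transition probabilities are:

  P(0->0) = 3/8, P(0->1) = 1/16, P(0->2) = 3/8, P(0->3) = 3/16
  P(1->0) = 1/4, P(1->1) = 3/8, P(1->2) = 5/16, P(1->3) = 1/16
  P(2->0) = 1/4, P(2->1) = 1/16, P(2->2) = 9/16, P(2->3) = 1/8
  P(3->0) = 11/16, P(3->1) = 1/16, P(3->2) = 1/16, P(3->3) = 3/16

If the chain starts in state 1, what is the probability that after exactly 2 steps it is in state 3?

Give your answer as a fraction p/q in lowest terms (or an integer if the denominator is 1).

Computing P^2 by repeated multiplication:
P^1 =
  0: [3/8, 1/16, 3/8, 3/16]
  1: [1/4, 3/8, 5/16, 1/16]
  2: [1/4, 1/16, 9/16, 1/8]
  3: [11/16, 1/16, 1/16, 3/16]
P^2 =
  0: [97/256, 21/256, 49/128, 5/32]
  1: [79/256, 23/128, 25/64, 31/256]
  2: [43/128, 21/256, 7/16, 37/256]
  3: [107/256, 21/256, 83/256, 45/256]

(P^2)[1 -> 3] = 31/256

Answer: 31/256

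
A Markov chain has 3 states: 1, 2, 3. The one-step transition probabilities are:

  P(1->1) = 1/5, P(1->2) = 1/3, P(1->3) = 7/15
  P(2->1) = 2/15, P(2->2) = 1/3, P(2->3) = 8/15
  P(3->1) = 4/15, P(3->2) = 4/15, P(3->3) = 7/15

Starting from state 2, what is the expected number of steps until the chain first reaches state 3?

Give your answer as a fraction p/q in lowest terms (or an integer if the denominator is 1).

Let h_i = expected steps to first reach 3 from state i.
Boundary: h_3 = 0.
First-step equations for the other states:
  h_1 = 1 + 1/5*h_1 + 1/3*h_2 + 7/15*h_3
  h_2 = 1 + 2/15*h_1 + 1/3*h_2 + 8/15*h_3

Substituting h_3 = 0 and rearranging gives the linear system (I - Q) h = 1:
  [4/5, -1/3] . (h_1, h_2) = 1
  [-2/15, 2/3] . (h_1, h_2) = 1

Solving yields:
  h_1 = 45/22
  h_2 = 21/11

Starting state is 2, so the expected hitting time is h_2 = 21/11.

Answer: 21/11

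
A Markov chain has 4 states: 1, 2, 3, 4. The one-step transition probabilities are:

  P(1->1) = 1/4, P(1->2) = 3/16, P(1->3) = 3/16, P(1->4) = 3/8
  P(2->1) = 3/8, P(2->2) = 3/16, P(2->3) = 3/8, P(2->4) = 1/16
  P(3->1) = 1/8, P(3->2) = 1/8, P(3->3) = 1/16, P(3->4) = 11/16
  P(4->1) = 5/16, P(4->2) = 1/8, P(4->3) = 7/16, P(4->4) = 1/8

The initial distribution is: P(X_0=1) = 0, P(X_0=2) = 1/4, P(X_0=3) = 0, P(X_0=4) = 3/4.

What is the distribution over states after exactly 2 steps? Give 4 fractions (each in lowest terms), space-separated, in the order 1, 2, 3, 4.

Answer: 227/1024 79/512 193/1024 223/512

Derivation:
Propagating the distribution step by step (d_{t+1} = d_t * P):
d_0 = (1=0, 2=1/4, 3=0, 4=3/4)
  d_1[1] = 0*1/4 + 1/4*3/8 + 0*1/8 + 3/4*5/16 = 21/64
  d_1[2] = 0*3/16 + 1/4*3/16 + 0*1/8 + 3/4*1/8 = 9/64
  d_1[3] = 0*3/16 + 1/4*3/8 + 0*1/16 + 3/4*7/16 = 27/64
  d_1[4] = 0*3/8 + 1/4*1/16 + 0*11/16 + 3/4*1/8 = 7/64
d_1 = (1=21/64, 2=9/64, 3=27/64, 4=7/64)
  d_2[1] = 21/64*1/4 + 9/64*3/8 + 27/64*1/8 + 7/64*5/16 = 227/1024
  d_2[2] = 21/64*3/16 + 9/64*3/16 + 27/64*1/8 + 7/64*1/8 = 79/512
  d_2[3] = 21/64*3/16 + 9/64*3/8 + 27/64*1/16 + 7/64*7/16 = 193/1024
  d_2[4] = 21/64*3/8 + 9/64*1/16 + 27/64*11/16 + 7/64*1/8 = 223/512
d_2 = (1=227/1024, 2=79/512, 3=193/1024, 4=223/512)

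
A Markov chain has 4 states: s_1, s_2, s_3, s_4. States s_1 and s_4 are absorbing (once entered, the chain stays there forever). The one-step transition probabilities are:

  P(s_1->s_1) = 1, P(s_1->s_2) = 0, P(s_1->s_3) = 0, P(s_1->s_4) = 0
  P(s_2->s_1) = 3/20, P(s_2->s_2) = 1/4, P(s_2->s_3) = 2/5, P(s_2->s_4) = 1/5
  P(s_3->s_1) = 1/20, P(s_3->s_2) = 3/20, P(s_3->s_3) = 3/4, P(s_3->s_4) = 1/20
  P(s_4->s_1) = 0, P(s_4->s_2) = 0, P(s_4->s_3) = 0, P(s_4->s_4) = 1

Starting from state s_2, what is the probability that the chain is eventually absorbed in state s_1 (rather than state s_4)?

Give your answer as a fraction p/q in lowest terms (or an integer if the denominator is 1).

Let a_i = P(absorbed in s_1 | start in state i).
Boundary conditions: a_s_1 = 1, a_s_4 = 0.
For each transient state i, a_i = sum_j P(i->j) * a_j:
  a_s_2 = 3/20*a_s_1 + 1/4*a_s_2 + 2/5*a_s_3 + 1/5*a_s_4
  a_s_3 = 1/20*a_s_1 + 3/20*a_s_2 + 3/4*a_s_3 + 1/20*a_s_4

Substituting a_s_1 = 1 and a_s_4 = 0, rearrange to (I - Q) a = r where r[i] = P(i -> s_1):
  [3/4, -2/5] . (a_s_2, a_s_3) = 3/20
  [-3/20, 1/4] . (a_s_2, a_s_3) = 1/20

Solving yields:
  a_s_2 = 23/51
  a_s_3 = 8/17

Starting state is s_2, so the absorption probability is a_s_2 = 23/51.

Answer: 23/51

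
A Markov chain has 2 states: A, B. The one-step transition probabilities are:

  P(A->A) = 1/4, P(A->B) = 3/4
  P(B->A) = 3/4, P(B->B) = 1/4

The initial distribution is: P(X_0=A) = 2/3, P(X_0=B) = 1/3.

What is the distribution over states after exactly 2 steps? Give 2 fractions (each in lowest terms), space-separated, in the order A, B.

Answer: 13/24 11/24

Derivation:
Propagating the distribution step by step (d_{t+1} = d_t * P):
d_0 = (A=2/3, B=1/3)
  d_1[A] = 2/3*1/4 + 1/3*3/4 = 5/12
  d_1[B] = 2/3*3/4 + 1/3*1/4 = 7/12
d_1 = (A=5/12, B=7/12)
  d_2[A] = 5/12*1/4 + 7/12*3/4 = 13/24
  d_2[B] = 5/12*3/4 + 7/12*1/4 = 11/24
d_2 = (A=13/24, B=11/24)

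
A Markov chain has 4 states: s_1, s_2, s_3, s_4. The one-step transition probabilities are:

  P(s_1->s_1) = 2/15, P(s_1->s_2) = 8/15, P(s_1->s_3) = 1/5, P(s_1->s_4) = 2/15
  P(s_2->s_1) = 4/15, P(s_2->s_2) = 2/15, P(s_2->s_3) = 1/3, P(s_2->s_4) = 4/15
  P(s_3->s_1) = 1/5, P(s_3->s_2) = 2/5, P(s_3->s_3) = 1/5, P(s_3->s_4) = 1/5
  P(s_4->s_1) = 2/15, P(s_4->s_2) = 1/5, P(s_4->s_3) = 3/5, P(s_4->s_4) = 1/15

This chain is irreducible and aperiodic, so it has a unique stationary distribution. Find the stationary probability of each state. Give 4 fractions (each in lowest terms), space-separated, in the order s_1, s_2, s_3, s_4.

Answer: 504/2581 1587/5162 811/2581 945/5162

Derivation:
The stationary distribution satisfies pi = pi * P, i.e.:
  pi_s_1 = 2/15*pi_s_1 + 4/15*pi_s_2 + 1/5*pi_s_3 + 2/15*pi_s_4
  pi_s_2 = 8/15*pi_s_1 + 2/15*pi_s_2 + 2/5*pi_s_3 + 1/5*pi_s_4
  pi_s_3 = 1/5*pi_s_1 + 1/3*pi_s_2 + 1/5*pi_s_3 + 3/5*pi_s_4
  pi_s_4 = 2/15*pi_s_1 + 4/15*pi_s_2 + 1/5*pi_s_3 + 1/15*pi_s_4
with normalization: pi_s_1 + pi_s_2 + pi_s_3 + pi_s_4 = 1.

Using the first 3 balance equations plus normalization, the linear system A*pi = b is:
  [-13/15, 4/15, 1/5, 2/15] . pi = 0
  [8/15, -13/15, 2/5, 1/5] . pi = 0
  [1/5, 1/3, -4/5, 3/5] . pi = 0
  [1, 1, 1, 1] . pi = 1

Solving yields:
  pi_s_1 = 504/2581
  pi_s_2 = 1587/5162
  pi_s_3 = 811/2581
  pi_s_4 = 945/5162

Verification (pi * P):
  504/2581*2/15 + 1587/5162*4/15 + 811/2581*1/5 + 945/5162*2/15 = 504/2581 = pi_s_1  (ok)
  504/2581*8/15 + 1587/5162*2/15 + 811/2581*2/5 + 945/5162*1/5 = 1587/5162 = pi_s_2  (ok)
  504/2581*1/5 + 1587/5162*1/3 + 811/2581*1/5 + 945/5162*3/5 = 811/2581 = pi_s_3  (ok)
  504/2581*2/15 + 1587/5162*4/15 + 811/2581*1/5 + 945/5162*1/15 = 945/5162 = pi_s_4  (ok)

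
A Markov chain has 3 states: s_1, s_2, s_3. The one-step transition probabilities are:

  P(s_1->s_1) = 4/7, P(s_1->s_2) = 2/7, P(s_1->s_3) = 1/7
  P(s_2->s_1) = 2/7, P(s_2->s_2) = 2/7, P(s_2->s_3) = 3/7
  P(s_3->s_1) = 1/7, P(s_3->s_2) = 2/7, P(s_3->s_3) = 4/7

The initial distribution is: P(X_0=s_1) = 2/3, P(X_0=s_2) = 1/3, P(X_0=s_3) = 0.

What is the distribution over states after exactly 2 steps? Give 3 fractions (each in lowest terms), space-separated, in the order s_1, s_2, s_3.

Answer: 19/49 2/7 16/49

Derivation:
Propagating the distribution step by step (d_{t+1} = d_t * P):
d_0 = (s_1=2/3, s_2=1/3, s_3=0)
  d_1[s_1] = 2/3*4/7 + 1/3*2/7 + 0*1/7 = 10/21
  d_1[s_2] = 2/3*2/7 + 1/3*2/7 + 0*2/7 = 2/7
  d_1[s_3] = 2/3*1/7 + 1/3*3/7 + 0*4/7 = 5/21
d_1 = (s_1=10/21, s_2=2/7, s_3=5/21)
  d_2[s_1] = 10/21*4/7 + 2/7*2/7 + 5/21*1/7 = 19/49
  d_2[s_2] = 10/21*2/7 + 2/7*2/7 + 5/21*2/7 = 2/7
  d_2[s_3] = 10/21*1/7 + 2/7*3/7 + 5/21*4/7 = 16/49
d_2 = (s_1=19/49, s_2=2/7, s_3=16/49)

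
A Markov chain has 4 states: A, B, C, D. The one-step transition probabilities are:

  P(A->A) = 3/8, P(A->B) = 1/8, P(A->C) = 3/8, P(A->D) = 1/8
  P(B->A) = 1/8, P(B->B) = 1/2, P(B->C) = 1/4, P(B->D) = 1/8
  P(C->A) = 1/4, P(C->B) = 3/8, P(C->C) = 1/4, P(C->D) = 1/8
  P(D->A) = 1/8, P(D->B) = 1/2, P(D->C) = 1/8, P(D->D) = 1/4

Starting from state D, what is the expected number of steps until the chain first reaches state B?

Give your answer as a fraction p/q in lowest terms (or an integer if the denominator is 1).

Answer: 5/2

Derivation:
Let h_i = expected steps to first reach B from state i.
Boundary: h_B = 0.
First-step equations for the other states:
  h_A = 1 + 3/8*h_A + 1/8*h_B + 3/8*h_C + 1/8*h_D
  h_C = 1 + 1/4*h_A + 3/8*h_B + 1/4*h_C + 1/8*h_D
  h_D = 1 + 1/8*h_A + 1/2*h_B + 1/8*h_C + 1/4*h_D

Substituting h_B = 0 and rearranging gives the linear system (I - Q) h = 1:
  [5/8, -3/8, -1/8] . (h_A, h_C, h_D) = 1
  [-1/4, 3/4, -1/8] . (h_A, h_C, h_D) = 1
  [-1/8, -1/8, 3/4] . (h_A, h_C, h_D) = 1

Solving yields:
  h_A = 63/16
  h_C = 49/16
  h_D = 5/2

Starting state is D, so the expected hitting time is h_D = 5/2.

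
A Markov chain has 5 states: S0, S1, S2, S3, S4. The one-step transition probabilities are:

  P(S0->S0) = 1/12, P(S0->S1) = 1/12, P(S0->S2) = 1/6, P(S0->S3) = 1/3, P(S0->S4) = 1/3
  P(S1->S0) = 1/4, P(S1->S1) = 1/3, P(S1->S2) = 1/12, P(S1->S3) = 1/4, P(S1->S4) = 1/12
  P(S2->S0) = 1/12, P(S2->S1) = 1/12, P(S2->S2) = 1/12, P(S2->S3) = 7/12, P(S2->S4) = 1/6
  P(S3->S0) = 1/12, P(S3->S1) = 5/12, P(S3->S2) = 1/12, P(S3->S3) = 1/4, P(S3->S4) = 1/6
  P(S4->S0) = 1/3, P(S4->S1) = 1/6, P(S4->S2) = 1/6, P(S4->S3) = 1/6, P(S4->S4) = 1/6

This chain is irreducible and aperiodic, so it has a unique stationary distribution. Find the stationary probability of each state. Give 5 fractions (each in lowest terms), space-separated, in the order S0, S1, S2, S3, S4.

The stationary distribution satisfies pi = pi * P, i.e.:
  pi_S0 = 1/12*pi_S0 + 1/4*pi_S1 + 1/12*pi_S2 + 1/12*pi_S3 + 1/3*pi_S4
  pi_S1 = 1/12*pi_S0 + 1/3*pi_S1 + 1/12*pi_S2 + 5/12*pi_S3 + 1/6*pi_S4
  pi_S2 = 1/6*pi_S0 + 1/12*pi_S1 + 1/12*pi_S2 + 1/12*pi_S3 + 1/6*pi_S4
  pi_S3 = 1/3*pi_S0 + 1/4*pi_S1 + 7/12*pi_S2 + 1/4*pi_S3 + 1/6*pi_S4
  pi_S4 = 1/3*pi_S0 + 1/12*pi_S1 + 1/6*pi_S2 + 1/6*pi_S3 + 1/6*pi_S4
with normalization: pi_S0 + pi_S1 + pi_S2 + pi_S3 + pi_S4 = 1.

Using the first 4 balance equations plus normalization, the linear system A*pi = b is:
  [-11/12, 1/4, 1/12, 1/12, 1/3] . pi = 0
  [1/12, -2/3, 1/12, 5/12, 1/6] . pi = 0
  [1/6, 1/12, -11/12, 1/12, 1/6] . pi = 0
  [1/3, 1/4, 7/12, -3/4, 1/6] . pi = 0
  [1, 1, 1, 1, 1] . pi = 1

Solving yields:
  pi_S0 = 946/5575
  pi_S1 = 1438/5575
  pi_S2 = 624/5575
  pi_S3 = 64/223
  pi_S4 = 967/5575

Verification (pi * P):
  946/5575*1/12 + 1438/5575*1/4 + 624/5575*1/12 + 64/223*1/12 + 967/5575*1/3 = 946/5575 = pi_S0  (ok)
  946/5575*1/12 + 1438/5575*1/3 + 624/5575*1/12 + 64/223*5/12 + 967/5575*1/6 = 1438/5575 = pi_S1  (ok)
  946/5575*1/6 + 1438/5575*1/12 + 624/5575*1/12 + 64/223*1/12 + 967/5575*1/6 = 624/5575 = pi_S2  (ok)
  946/5575*1/3 + 1438/5575*1/4 + 624/5575*7/12 + 64/223*1/4 + 967/5575*1/6 = 64/223 = pi_S3  (ok)
  946/5575*1/3 + 1438/5575*1/12 + 624/5575*1/6 + 64/223*1/6 + 967/5575*1/6 = 967/5575 = pi_S4  (ok)

Answer: 946/5575 1438/5575 624/5575 64/223 967/5575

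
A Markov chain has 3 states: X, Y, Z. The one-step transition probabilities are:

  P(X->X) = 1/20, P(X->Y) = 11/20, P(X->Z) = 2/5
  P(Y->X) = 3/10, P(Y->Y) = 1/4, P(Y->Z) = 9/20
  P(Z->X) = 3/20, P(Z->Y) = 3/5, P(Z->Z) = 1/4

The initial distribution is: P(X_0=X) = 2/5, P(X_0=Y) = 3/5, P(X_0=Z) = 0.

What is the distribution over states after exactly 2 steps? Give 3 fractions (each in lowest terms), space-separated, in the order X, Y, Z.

Propagating the distribution step by step (d_{t+1} = d_t * P):
d_0 = (X=2/5, Y=3/5, Z=0)
  d_1[X] = 2/5*1/20 + 3/5*3/10 + 0*3/20 = 1/5
  d_1[Y] = 2/5*11/20 + 3/5*1/4 + 0*3/5 = 37/100
  d_1[Z] = 2/5*2/5 + 3/5*9/20 + 0*1/4 = 43/100
d_1 = (X=1/5, Y=37/100, Z=43/100)
  d_2[X] = 1/5*1/20 + 37/100*3/10 + 43/100*3/20 = 371/2000
  d_2[Y] = 1/5*11/20 + 37/100*1/4 + 43/100*3/5 = 921/2000
  d_2[Z] = 1/5*2/5 + 37/100*9/20 + 43/100*1/4 = 177/500
d_2 = (X=371/2000, Y=921/2000, Z=177/500)

Answer: 371/2000 921/2000 177/500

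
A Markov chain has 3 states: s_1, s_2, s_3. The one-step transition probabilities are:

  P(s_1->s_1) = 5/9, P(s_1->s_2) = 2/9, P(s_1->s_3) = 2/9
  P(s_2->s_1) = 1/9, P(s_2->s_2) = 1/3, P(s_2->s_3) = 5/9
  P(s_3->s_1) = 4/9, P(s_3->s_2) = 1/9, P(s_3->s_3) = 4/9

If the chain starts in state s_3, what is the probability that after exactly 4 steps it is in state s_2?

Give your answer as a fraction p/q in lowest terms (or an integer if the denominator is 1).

Answer: 149/729

Derivation:
Computing P^4 by repeated multiplication:
P^1 =
  s_1: [5/9, 2/9, 2/9]
  s_2: [1/9, 1/3, 5/9]
  s_3: [4/9, 1/9, 4/9]
P^2 =
  s_1: [35/81, 2/9, 28/81]
  s_2: [28/81, 16/81, 37/81]
  s_3: [37/81, 5/27, 29/81]
P^3 =
  s_1: [305/729, 152/729, 272/729]
  s_2: [304/729, 47/243, 284/729]
  s_3: [316/729, 148/729, 265/729]
P^4 =
  s_1: [2765/6561, 446/2187, 2458/6561]
  s_2: [2797/6561, 1315/6561, 2449/6561]
  s_3: [2788/6561, 149/729, 2432/6561]

(P^4)[s_3 -> s_2] = 149/729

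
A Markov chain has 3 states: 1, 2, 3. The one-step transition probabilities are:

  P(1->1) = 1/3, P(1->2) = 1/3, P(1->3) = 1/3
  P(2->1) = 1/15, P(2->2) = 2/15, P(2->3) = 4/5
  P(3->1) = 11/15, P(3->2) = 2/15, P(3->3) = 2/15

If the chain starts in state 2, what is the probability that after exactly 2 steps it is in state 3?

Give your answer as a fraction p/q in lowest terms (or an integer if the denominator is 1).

Computing P^2 by repeated multiplication:
P^1 =
  1: [1/3, 1/3, 1/3]
  2: [1/15, 2/15, 4/5]
  3: [11/15, 2/15, 2/15]
P^2 =
  1: [17/45, 1/5, 19/45]
  2: [139/225, 11/75, 53/225]
  3: [79/225, 7/25, 83/225]

(P^2)[2 -> 3] = 53/225

Answer: 53/225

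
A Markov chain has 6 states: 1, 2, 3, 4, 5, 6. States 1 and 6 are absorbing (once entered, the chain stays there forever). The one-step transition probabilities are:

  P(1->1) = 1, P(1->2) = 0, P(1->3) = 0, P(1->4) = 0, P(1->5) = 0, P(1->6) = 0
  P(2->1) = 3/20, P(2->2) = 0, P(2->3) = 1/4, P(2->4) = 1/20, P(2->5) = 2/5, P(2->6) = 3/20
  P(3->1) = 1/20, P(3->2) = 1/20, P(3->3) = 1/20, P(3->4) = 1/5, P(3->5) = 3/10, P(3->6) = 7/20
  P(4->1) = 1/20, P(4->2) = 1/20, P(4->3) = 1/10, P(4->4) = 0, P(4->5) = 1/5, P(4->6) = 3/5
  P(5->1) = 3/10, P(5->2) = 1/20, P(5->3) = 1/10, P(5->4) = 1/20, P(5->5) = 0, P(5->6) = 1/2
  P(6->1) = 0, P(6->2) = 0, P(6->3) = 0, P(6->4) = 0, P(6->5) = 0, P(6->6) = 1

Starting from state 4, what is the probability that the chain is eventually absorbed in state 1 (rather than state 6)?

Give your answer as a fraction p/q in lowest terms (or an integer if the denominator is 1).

Answer: 3547/22413

Derivation:
Let a_i = P(absorbed in 1 | start in state i).
Boundary conditions: a_1 = 1, a_6 = 0.
For each transient state i, a_i = sum_j P(i->j) * a_j:
  a_2 = 3/20*a_1 + 0*a_2 + 1/4*a_3 + 1/20*a_4 + 2/5*a_5 + 3/20*a_6
  a_3 = 1/20*a_1 + 1/20*a_2 + 1/20*a_3 + 1/5*a_4 + 3/10*a_5 + 7/20*a_6
  a_4 = 1/20*a_1 + 1/20*a_2 + 1/10*a_3 + 0*a_4 + 1/5*a_5 + 3/5*a_6
  a_5 = 3/10*a_1 + 1/20*a_2 + 1/10*a_3 + 1/20*a_4 + 0*a_5 + 1/2*a_6

Substituting a_1 = 1 and a_6 = 0, rearrange to (I - Q) a = r where r[i] = P(i -> 1):
  [1, -1/4, -1/20, -2/5] . (a_2, a_3, a_4, a_5) = 3/20
  [-1/20, 19/20, -1/5, -3/10] . (a_2, a_3, a_4, a_5) = 1/20
  [-1/20, -1/10, 1, -1/5] . (a_2, a_3, a_4, a_5) = 1/20
  [-1/20, -1/10, -1/20, 1] . (a_2, a_3, a_4, a_5) = 3/10

Solving yields:
  a_2 = 7847/22413
  a_3 = 1598/7471
  a_4 = 3547/22413
  a_5 = 2591/7471

Starting state is 4, so the absorption probability is a_4 = 3547/22413.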